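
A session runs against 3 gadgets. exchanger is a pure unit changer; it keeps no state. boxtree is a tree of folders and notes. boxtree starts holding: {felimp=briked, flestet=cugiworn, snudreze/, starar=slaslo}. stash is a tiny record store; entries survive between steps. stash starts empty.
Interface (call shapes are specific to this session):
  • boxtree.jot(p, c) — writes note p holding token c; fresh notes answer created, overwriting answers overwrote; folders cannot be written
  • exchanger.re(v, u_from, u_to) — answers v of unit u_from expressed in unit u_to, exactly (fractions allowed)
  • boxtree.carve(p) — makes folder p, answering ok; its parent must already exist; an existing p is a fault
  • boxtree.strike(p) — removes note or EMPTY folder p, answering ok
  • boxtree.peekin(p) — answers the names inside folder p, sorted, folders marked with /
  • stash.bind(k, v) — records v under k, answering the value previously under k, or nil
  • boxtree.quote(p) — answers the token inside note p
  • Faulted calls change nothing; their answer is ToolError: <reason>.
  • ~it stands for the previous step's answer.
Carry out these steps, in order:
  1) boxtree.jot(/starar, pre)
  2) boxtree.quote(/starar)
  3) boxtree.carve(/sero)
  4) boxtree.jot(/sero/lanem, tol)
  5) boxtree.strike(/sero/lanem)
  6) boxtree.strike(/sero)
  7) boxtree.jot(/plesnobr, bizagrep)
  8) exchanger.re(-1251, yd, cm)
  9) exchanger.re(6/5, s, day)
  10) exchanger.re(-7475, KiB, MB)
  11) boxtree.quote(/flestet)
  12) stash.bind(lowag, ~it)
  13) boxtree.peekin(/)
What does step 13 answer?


·→ boxtree.jot(p: /starar, c: pre)
·← overwrote
·→ boxtree.quote(p: /starar)
·← pre
·→ boxtree.carve(p: /sero)
·← ok
·→ boxtree.jot(p: /sero/lanem, c: tol)
·← created
·→ boxtree.strike(p: /sero/lanem)
·← ok
·→ boxtree.strike(p: /sero)
·← ok
·→ boxtree.jot(p: /plesnobr, c: bizagrep)
·← created
·→ exchanger.re(v: -1251, u_from: yd, u_to: cm)
·← -2859786/25
·→ exchanger.re(v: 6/5, u_from: s, u_to: day)
·← 1/72000
·→ exchanger.re(v: -7475, u_from: KiB, u_to: MB)
·← -4784/625
·→ boxtree.quote(p: /flestet)
·← cugiworn
·→ stash.bind(k: lowag, v: ~it)
·← nil
·→ boxtree.peekin(p: /)
·← [felimp, flestet, plesnobr, snudreze/, starar]

Answer: [felimp, flestet, plesnobr, snudreze/, starar]


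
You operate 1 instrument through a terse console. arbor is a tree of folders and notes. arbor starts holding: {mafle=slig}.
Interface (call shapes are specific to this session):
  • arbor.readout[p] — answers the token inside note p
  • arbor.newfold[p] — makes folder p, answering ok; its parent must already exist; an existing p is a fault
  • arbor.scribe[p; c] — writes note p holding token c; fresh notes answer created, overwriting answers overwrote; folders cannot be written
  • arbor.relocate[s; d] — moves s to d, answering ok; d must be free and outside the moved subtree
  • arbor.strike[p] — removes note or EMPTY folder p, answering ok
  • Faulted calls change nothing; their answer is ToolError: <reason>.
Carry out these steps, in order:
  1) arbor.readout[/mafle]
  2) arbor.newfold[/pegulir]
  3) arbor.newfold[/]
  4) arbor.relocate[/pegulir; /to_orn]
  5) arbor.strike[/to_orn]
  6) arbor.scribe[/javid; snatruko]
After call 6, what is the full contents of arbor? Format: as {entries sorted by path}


Answer: {javid=snatruko, mafle=slig}

Derivation:
Step: arbor.readout[p→/mafle]
Result: slig
Step: arbor.newfold[p→/pegulir]
Result: ok
Step: arbor.newfold[p→/]
Result: ToolError: exists
Step: arbor.relocate[s→/pegulir; d→/to_orn]
Result: ok
Step: arbor.strike[p→/to_orn]
Result: ok
Step: arbor.scribe[p→/javid; c→snatruko]
Result: created


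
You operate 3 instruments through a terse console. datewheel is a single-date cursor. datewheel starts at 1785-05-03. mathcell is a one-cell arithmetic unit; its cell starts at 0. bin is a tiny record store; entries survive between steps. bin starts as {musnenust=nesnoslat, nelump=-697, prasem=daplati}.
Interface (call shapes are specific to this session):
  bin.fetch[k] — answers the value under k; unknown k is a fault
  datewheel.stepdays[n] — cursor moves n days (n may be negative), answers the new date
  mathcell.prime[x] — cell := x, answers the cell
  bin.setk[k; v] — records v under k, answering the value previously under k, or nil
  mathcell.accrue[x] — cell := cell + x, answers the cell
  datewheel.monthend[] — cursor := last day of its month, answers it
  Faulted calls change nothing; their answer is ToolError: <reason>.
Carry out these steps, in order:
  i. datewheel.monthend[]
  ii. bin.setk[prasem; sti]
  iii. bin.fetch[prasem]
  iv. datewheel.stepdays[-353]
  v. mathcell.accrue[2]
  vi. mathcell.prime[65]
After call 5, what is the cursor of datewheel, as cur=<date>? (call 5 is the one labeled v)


% datewheel.monthend() ~> 1785-05-31
% bin.setk(k='prasem', v='sti') ~> daplati
% bin.fetch(k='prasem') ~> sti
% datewheel.stepdays(n='-353') ~> 1784-06-12
% mathcell.accrue(x='2') ~> 2
% mathcell.prime(x='65') ~> 65

Answer: cur=1784-06-12


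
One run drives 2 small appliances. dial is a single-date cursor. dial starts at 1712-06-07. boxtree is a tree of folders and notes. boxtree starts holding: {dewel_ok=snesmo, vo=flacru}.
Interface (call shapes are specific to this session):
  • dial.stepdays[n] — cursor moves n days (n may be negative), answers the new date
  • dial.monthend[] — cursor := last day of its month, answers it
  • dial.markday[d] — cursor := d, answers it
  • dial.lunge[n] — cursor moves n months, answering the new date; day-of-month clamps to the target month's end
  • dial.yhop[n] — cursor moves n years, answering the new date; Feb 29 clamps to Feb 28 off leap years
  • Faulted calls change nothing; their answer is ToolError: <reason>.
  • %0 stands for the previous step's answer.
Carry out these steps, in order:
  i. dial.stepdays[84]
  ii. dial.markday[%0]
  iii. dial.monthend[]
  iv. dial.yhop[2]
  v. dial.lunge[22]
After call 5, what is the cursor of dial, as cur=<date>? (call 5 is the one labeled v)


Answer: cur=1716-06-30

Derivation:
>> dial.stepdays(n='84')
<< 1712-08-30
>> dial.markday(d='%0')
<< 1712-08-30
>> dial.monthend()
<< 1712-08-31
>> dial.yhop(n='2')
<< 1714-08-31
>> dial.lunge(n='22')
<< 1716-06-30


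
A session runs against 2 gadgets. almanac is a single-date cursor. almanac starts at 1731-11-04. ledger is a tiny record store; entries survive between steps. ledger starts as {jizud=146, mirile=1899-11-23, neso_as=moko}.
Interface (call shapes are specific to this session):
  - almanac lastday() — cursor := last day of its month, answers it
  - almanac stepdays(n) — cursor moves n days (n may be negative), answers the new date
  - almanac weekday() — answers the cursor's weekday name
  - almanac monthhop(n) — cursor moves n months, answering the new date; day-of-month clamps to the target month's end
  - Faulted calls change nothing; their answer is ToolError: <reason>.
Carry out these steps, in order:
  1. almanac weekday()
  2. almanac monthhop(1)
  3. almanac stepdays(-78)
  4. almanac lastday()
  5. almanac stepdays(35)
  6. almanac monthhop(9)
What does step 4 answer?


CALL almanac weekday[]
RET  Sunday
CALL almanac monthhop[n=1]
RET  1731-12-04
CALL almanac stepdays[n=-78]
RET  1731-09-17
CALL almanac lastday[]
RET  1731-09-30
CALL almanac stepdays[n=35]
RET  1731-11-04
CALL almanac monthhop[n=9]
RET  1732-08-04

Answer: 1731-09-30


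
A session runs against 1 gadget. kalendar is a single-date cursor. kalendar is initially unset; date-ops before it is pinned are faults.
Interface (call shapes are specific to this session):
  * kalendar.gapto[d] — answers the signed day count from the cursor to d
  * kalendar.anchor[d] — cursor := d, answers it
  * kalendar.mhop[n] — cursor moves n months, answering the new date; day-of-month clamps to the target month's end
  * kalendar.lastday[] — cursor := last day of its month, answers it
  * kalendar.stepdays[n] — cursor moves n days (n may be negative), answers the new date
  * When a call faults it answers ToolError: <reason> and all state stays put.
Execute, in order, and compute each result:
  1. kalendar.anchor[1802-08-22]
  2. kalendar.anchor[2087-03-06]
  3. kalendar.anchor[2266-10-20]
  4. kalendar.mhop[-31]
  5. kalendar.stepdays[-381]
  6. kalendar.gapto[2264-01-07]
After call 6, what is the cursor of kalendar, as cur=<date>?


% 1. kalendar.anchor(d: 1802-08-22) : 1802-08-22
% 2. kalendar.anchor(d: 2087-03-06) : 2087-03-06
% 3. kalendar.anchor(d: 2266-10-20) : 2266-10-20
% 4. kalendar.mhop(n: -31) : 2264-03-20
% 5. kalendar.stepdays(n: -381) : 2263-03-05
% 6. kalendar.gapto(d: 2264-01-07) : 308

Answer: cur=2263-03-05


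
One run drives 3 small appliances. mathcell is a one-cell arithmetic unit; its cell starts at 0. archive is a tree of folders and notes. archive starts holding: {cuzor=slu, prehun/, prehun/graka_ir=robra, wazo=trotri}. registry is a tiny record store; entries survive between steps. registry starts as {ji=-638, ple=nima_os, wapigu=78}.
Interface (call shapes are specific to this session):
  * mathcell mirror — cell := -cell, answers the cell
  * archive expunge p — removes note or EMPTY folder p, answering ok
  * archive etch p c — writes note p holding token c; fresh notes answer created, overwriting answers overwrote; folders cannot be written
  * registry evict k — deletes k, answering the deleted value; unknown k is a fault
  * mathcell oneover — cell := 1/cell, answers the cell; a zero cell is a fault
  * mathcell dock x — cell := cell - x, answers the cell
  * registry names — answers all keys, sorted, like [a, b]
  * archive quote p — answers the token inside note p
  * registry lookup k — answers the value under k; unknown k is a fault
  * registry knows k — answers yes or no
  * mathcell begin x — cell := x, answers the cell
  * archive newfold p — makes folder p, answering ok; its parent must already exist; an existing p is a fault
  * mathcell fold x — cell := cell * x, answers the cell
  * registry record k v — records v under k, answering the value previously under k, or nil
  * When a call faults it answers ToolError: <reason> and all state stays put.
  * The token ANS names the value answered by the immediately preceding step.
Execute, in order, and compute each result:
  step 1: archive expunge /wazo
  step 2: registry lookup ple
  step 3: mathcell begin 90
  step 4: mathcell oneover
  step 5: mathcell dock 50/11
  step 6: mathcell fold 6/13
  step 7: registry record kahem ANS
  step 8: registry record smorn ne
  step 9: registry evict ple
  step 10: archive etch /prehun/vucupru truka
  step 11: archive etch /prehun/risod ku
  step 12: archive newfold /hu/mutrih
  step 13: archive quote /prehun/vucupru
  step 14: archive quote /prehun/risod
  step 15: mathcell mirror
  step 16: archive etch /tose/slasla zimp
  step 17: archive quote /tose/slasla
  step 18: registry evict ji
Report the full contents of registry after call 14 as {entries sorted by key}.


Answer: {ji=-638, kahem=-4489/2145, smorn=ne, wapigu=78}

Derivation:
Step: archive expunge[p→/wazo]
Result: ok
Step: registry lookup[k→ple]
Result: nima_os
Step: mathcell begin[x→90]
Result: 90
Step: mathcell oneover[]
Result: 1/90
Step: mathcell dock[x→50/11]
Result: -4489/990
Step: mathcell fold[x→6/13]
Result: -4489/2145
Step: registry record[k→kahem; v→ANS]
Result: nil
Step: registry record[k→smorn; v→ne]
Result: nil
Step: registry evict[k→ple]
Result: nima_os
Step: archive etch[p→/prehun/vucupru; c→truka]
Result: created
Step: archive etch[p→/prehun/risod; c→ku]
Result: created
Step: archive newfold[p→/hu/mutrih]
Result: ToolError: no parent
Step: archive quote[p→/prehun/vucupru]
Result: truka
Step: archive quote[p→/prehun/risod]
Result: ku
Step: mathcell mirror[]
Result: 4489/2145
Step: archive etch[p→/tose/slasla; c→zimp]
Result: ToolError: no parent
Step: archive quote[p→/tose/slasla]
Result: ToolError: not found
Step: registry evict[k→ji]
Result: -638


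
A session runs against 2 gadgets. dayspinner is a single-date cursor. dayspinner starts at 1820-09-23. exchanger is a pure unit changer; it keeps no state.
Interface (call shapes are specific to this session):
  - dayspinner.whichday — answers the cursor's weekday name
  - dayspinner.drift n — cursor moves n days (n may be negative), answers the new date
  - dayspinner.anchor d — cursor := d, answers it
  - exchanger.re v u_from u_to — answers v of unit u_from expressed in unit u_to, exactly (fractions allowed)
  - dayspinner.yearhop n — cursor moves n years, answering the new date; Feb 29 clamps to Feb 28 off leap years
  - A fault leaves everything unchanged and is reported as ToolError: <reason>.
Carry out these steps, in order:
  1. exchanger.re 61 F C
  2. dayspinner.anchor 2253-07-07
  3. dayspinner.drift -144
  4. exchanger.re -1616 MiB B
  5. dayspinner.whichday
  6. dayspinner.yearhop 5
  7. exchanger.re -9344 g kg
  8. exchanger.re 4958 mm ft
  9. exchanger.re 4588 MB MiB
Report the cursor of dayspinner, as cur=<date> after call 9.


Answer: cur=2258-02-13

Derivation:
>>> exchanger.re v='61' u_from='F' u_to='C'
[out] 145/9
>>> dayspinner.anchor d='2253-07-07'
[out] 2253-07-07
>>> dayspinner.drift n='-144'
[out] 2253-02-13
>>> exchanger.re v='-1616' u_from='MiB' u_to='B'
[out] -1694498816
>>> dayspinner.whichday
[out] Sunday
>>> dayspinner.yearhop n='5'
[out] 2258-02-13
>>> exchanger.re v='-9344' u_from='g' u_to='kg'
[out] -1168/125
>>> exchanger.re v='4958' u_from='mm' u_to='ft'
[out] 12395/762
>>> exchanger.re v='4588' u_from='MB' u_to='MiB'
[out] 17921875/4096


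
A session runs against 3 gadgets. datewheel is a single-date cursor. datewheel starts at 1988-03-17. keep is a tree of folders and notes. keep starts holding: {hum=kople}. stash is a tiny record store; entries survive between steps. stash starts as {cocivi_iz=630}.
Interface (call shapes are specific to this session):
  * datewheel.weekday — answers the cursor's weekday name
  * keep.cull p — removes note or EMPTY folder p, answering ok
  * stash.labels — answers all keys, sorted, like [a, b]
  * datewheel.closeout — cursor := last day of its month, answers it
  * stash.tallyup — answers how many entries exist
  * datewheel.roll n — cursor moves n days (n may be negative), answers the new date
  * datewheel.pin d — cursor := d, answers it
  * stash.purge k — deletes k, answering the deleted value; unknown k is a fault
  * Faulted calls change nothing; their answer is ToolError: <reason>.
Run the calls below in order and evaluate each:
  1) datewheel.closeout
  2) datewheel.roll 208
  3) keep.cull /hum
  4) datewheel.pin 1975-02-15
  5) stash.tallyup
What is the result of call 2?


$ datewheel.closeout
[out] 1988-03-31
$ datewheel.roll n='208'
[out] 1988-10-25
$ keep.cull p='/hum'
[out] ok
$ datewheel.pin d='1975-02-15'
[out] 1975-02-15
$ stash.tallyup
[out] 1

Answer: 1988-10-25


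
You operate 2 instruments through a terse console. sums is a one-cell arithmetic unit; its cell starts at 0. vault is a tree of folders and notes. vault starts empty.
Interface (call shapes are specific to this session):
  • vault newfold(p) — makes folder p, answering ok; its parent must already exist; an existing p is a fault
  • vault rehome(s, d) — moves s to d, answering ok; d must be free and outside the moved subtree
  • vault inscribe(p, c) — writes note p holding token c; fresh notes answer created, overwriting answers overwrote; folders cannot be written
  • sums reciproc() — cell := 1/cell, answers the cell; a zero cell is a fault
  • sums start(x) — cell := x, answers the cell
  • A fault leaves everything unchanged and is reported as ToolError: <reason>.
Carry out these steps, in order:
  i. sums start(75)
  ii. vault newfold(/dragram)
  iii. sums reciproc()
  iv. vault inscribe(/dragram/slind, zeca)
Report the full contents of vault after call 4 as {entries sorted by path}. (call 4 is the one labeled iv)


Step: sums start[x: 75]
Result: 75
Step: vault newfold[p: /dragram]
Result: ok
Step: sums reciproc[]
Result: 1/75
Step: vault inscribe[p: /dragram/slind; c: zeca]
Result: created

Answer: {dragram/, dragram/slind=zeca}


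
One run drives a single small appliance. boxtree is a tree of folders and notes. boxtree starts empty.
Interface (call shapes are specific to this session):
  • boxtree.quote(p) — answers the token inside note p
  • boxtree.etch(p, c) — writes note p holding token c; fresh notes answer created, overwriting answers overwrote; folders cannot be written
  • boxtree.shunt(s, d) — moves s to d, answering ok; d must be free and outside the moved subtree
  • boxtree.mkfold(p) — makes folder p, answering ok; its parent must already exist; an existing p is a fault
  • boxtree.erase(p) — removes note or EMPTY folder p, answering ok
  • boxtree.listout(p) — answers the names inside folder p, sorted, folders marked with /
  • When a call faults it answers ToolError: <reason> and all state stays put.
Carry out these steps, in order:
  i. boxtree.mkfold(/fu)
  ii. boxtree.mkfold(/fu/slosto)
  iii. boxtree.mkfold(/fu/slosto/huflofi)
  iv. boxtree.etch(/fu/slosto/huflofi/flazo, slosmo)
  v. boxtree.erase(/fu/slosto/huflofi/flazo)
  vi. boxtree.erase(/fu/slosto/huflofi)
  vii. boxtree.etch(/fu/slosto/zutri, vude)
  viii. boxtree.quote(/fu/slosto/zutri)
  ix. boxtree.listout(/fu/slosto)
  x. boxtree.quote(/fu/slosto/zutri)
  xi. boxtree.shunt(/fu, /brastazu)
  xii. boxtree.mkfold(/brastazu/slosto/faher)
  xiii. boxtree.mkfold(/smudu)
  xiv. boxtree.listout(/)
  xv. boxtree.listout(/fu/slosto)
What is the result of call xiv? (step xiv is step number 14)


CALL boxtree.mkfold[p→/fu]
RET  ok
CALL boxtree.mkfold[p→/fu/slosto]
RET  ok
CALL boxtree.mkfold[p→/fu/slosto/huflofi]
RET  ok
CALL boxtree.etch[p→/fu/slosto/huflofi/flazo; c→slosmo]
RET  created
CALL boxtree.erase[p→/fu/slosto/huflofi/flazo]
RET  ok
CALL boxtree.erase[p→/fu/slosto/huflofi]
RET  ok
CALL boxtree.etch[p→/fu/slosto/zutri; c→vude]
RET  created
CALL boxtree.quote[p→/fu/slosto/zutri]
RET  vude
CALL boxtree.listout[p→/fu/slosto]
RET  [zutri]
CALL boxtree.quote[p→/fu/slosto/zutri]
RET  vude
CALL boxtree.shunt[s→/fu; d→/brastazu]
RET  ok
CALL boxtree.mkfold[p→/brastazu/slosto/faher]
RET  ok
CALL boxtree.mkfold[p→/smudu]
RET  ok
CALL boxtree.listout[p→/]
RET  [brastazu/, smudu/]
CALL boxtree.listout[p→/fu/slosto]
RET  ToolError: not found

Answer: [brastazu/, smudu/]


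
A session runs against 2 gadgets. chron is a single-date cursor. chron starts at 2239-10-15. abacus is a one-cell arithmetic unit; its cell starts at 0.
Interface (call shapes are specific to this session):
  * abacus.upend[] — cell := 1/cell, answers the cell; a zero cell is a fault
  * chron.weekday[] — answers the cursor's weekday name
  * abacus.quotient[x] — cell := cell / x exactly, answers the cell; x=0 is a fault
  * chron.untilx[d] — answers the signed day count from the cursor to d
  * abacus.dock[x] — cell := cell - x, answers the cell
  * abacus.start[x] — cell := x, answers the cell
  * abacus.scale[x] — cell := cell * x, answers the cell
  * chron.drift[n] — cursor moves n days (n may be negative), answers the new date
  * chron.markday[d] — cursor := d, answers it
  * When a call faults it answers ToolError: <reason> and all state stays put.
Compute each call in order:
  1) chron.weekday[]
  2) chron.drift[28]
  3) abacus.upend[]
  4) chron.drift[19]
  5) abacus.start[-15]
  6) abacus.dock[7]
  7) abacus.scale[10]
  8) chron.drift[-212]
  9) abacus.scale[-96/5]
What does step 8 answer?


Now I run chron.weekday(), → Tuesday.
Calling chron.drift using n: 28, giving 2239-11-12.
I use abacus.upend, and get ToolError: reciprocal of zero.
Calling chron.drift using n: 19, — result: 2239-12-01.
Next I call abacus.start using x: -15, and see -15.
I run abacus.dock using x: 7, giving -22.
Next I call abacus.scale using x: 10, — result: -220.
I call chron.drift using n: -212, which returns 2239-05-03.
Next I call abacus.scale using x: -96/5: 4224.

Answer: 2239-05-03


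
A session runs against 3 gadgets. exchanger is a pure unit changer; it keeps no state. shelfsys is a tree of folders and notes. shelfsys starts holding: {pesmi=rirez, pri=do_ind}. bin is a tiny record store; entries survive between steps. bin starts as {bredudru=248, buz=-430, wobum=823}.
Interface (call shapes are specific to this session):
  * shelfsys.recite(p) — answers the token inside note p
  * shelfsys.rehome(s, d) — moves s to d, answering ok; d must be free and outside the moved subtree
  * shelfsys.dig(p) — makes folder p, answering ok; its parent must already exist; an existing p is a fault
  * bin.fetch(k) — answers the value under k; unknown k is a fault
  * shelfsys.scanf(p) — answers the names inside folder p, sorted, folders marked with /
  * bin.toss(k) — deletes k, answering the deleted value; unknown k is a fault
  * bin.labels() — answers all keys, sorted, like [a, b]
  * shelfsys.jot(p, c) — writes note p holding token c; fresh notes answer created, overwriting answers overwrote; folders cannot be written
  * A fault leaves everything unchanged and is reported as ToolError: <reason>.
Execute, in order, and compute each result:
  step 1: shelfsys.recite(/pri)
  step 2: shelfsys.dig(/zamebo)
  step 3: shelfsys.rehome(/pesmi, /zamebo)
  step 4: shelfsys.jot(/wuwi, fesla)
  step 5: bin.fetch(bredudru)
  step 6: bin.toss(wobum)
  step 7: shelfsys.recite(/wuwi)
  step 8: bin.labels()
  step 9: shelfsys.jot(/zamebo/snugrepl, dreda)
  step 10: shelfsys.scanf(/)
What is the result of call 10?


% shelfsys.recite p→/pri
:: do_ind
% shelfsys.dig p→/zamebo
:: ok
% shelfsys.rehome s→/pesmi d→/zamebo
:: ToolError: exists
% shelfsys.jot p→/wuwi c→fesla
:: created
% bin.fetch k→bredudru
:: 248
% bin.toss k→wobum
:: 823
% shelfsys.recite p→/wuwi
:: fesla
% bin.labels
:: [bredudru, buz]
% shelfsys.jot p→/zamebo/snugrepl c→dreda
:: created
% shelfsys.scanf p→/
:: [pesmi, pri, wuwi, zamebo/]

Answer: [pesmi, pri, wuwi, zamebo/]


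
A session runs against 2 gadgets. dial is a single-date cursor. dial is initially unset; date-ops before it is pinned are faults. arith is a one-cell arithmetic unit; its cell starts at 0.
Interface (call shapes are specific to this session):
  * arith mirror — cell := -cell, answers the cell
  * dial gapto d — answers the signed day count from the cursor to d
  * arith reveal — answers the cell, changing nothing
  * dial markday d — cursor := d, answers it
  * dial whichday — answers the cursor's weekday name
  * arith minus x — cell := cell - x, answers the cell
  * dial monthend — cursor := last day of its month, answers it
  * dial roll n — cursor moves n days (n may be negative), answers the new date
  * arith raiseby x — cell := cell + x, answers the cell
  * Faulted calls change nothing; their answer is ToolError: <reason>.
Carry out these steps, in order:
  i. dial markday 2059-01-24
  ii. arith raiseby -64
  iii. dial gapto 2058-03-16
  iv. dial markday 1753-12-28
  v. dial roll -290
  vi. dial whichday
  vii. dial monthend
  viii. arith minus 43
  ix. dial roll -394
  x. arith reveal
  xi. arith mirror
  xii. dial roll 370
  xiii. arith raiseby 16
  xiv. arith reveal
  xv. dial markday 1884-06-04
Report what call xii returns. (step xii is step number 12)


Answer: 1753-03-07

Derivation:
Do: dial markday[2059-01-24]
See: 2059-01-24
Do: arith raiseby[-64]
See: -64
Do: dial gapto[2058-03-16]
See: -314
Do: dial markday[1753-12-28]
See: 1753-12-28
Do: dial roll[-290]
See: 1753-03-13
Do: dial whichday[]
See: Tuesday
Do: dial monthend[]
See: 1753-03-31
Do: arith minus[43]
See: -107
Do: dial roll[-394]
See: 1752-03-02
Do: arith reveal[]
See: -107
Do: arith mirror[]
See: 107
Do: dial roll[370]
See: 1753-03-07
Do: arith raiseby[16]
See: 123
Do: arith reveal[]
See: 123
Do: dial markday[1884-06-04]
See: 1884-06-04


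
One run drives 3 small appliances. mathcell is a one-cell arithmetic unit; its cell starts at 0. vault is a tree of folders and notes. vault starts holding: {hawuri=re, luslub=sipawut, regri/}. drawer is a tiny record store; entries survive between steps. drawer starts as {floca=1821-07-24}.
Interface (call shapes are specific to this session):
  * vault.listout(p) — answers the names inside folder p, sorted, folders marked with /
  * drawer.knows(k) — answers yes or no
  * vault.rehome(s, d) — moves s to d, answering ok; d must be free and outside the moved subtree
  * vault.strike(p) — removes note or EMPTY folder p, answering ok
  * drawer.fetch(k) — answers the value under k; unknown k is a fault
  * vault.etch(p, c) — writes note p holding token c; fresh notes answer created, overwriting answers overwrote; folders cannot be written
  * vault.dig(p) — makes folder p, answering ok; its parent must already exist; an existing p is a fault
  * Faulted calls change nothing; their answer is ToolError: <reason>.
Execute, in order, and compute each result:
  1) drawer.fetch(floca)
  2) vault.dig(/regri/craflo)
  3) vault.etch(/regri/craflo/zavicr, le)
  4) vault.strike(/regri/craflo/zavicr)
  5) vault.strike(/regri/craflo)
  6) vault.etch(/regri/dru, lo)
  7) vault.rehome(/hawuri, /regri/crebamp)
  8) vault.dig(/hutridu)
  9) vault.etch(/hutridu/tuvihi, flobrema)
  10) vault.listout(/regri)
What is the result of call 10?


Answer: [crebamp, dru]

Derivation:
>> drawer.fetch(floca)
<< 1821-07-24
>> vault.dig(/regri/craflo)
<< ok
>> vault.etch(/regri/craflo/zavicr, le)
<< created
>> vault.strike(/regri/craflo/zavicr)
<< ok
>> vault.strike(/regri/craflo)
<< ok
>> vault.etch(/regri/dru, lo)
<< created
>> vault.rehome(/hawuri, /regri/crebamp)
<< ok
>> vault.dig(/hutridu)
<< ok
>> vault.etch(/hutridu/tuvihi, flobrema)
<< created
>> vault.listout(/regri)
<< [crebamp, dru]


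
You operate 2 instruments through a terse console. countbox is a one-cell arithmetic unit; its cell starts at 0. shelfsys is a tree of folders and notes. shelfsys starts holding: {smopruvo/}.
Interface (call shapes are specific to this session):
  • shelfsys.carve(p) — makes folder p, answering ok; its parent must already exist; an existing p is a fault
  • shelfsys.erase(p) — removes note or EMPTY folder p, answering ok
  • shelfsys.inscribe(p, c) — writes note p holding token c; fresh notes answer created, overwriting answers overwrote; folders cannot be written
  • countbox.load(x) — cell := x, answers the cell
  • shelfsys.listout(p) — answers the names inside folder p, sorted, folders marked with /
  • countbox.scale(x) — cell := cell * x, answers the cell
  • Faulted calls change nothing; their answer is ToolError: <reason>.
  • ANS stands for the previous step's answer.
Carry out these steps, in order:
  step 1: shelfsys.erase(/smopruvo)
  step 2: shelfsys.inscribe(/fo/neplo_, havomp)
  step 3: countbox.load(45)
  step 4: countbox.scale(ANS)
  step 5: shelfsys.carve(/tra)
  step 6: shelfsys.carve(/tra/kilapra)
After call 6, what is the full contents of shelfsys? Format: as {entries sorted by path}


Answer: {tra/, tra/kilapra/}

Derivation:
// 1. erase(p: /smopruvo) : ok
// 2. inscribe(p: /fo/neplo_, c: havomp) : ToolError: no parent
// 3. load(x: 45) : 45
// 4. scale(x: ANS) : 2025
// 5. carve(p: /tra) : ok
// 6. carve(p: /tra/kilapra) : ok


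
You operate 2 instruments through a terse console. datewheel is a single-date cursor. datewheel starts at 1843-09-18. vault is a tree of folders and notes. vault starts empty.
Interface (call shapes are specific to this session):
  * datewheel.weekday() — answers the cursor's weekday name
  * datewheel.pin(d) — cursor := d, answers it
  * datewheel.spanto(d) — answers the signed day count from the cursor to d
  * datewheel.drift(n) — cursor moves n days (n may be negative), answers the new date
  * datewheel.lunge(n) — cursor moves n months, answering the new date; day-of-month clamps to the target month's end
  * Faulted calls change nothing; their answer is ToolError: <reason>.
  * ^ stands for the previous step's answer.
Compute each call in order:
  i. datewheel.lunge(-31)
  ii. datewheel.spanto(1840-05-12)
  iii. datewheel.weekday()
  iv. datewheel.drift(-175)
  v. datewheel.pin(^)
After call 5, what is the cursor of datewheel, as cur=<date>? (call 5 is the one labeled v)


> datewheel.lunge n→-31
:: 1841-02-18
> datewheel.spanto d→1840-05-12
:: -282
> datewheel.weekday
:: Thursday
> datewheel.drift n→-175
:: 1840-08-27
> datewheel.pin d→^
:: 1840-08-27

Answer: cur=1840-08-27


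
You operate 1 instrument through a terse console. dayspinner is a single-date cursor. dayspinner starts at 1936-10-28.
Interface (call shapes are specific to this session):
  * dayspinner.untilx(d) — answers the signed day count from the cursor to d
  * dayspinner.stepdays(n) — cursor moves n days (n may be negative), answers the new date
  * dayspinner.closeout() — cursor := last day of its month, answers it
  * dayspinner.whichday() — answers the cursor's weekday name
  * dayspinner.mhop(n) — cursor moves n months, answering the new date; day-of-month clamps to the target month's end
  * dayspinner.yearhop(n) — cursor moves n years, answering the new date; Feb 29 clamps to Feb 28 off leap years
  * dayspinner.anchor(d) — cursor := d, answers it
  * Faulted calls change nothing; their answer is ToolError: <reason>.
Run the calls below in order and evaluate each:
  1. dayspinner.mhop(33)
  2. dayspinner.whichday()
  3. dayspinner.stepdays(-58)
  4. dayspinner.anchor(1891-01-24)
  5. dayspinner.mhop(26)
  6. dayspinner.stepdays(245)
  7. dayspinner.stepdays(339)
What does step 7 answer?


# dayspinner.mhop(n: 33) ~> 1939-07-28
# dayspinner.whichday() ~> Friday
# dayspinner.stepdays(n: -58) ~> 1939-05-31
# dayspinner.anchor(d: 1891-01-24) ~> 1891-01-24
# dayspinner.mhop(n: 26) ~> 1893-03-24
# dayspinner.stepdays(n: 245) ~> 1893-11-24
# dayspinner.stepdays(n: 339) ~> 1894-10-29

Answer: 1894-10-29


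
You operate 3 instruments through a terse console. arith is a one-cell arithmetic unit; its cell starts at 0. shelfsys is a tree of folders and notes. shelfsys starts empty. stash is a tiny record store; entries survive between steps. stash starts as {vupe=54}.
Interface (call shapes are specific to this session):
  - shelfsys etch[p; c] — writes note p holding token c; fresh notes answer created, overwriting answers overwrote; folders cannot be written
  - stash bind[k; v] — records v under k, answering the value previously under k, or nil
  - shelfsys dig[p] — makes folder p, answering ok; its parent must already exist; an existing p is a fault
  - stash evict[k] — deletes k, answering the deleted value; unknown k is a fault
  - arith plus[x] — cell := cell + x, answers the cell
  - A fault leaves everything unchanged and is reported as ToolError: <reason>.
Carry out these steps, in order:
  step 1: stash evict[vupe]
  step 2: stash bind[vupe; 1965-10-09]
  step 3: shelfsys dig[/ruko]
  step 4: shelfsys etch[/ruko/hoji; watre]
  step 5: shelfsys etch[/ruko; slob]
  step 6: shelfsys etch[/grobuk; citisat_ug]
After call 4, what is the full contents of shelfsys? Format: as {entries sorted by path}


Answer: {ruko/, ruko/hoji=watre}

Derivation:
→ stash evict(k→vupe)
← 54
→ stash bind(k→vupe, v→1965-10-09)
← nil
→ shelfsys dig(p→/ruko)
← ok
→ shelfsys etch(p→/ruko/hoji, c→watre)
← created
→ shelfsys etch(p→/ruko, c→slob)
← ToolError: is a directory
→ shelfsys etch(p→/grobuk, c→citisat_ug)
← created


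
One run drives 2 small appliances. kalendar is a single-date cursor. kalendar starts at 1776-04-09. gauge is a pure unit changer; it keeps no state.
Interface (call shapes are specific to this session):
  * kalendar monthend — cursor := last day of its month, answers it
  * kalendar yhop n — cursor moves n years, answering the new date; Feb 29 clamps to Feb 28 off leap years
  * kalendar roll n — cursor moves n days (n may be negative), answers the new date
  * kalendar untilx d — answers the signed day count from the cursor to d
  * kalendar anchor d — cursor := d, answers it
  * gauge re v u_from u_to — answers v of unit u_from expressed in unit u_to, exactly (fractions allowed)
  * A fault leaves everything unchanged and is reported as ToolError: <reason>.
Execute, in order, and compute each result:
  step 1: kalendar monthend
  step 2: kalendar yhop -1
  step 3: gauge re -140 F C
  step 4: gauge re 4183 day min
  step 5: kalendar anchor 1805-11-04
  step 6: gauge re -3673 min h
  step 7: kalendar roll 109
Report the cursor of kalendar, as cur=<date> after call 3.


% 1. kalendar monthend() == 1776-04-30
% 2. kalendar yhop(n→-1) == 1775-04-30
% 3. gauge re(v→-140, u_from→F, u_to→C) == -860/9
% 4. gauge re(v→4183, u_from→day, u_to→min) == 6023520
% 5. kalendar anchor(d→1805-11-04) == 1805-11-04
% 6. gauge re(v→-3673, u_from→min, u_to→h) == -3673/60
% 7. kalendar roll(n→109) == 1806-02-21

Answer: cur=1775-04-30


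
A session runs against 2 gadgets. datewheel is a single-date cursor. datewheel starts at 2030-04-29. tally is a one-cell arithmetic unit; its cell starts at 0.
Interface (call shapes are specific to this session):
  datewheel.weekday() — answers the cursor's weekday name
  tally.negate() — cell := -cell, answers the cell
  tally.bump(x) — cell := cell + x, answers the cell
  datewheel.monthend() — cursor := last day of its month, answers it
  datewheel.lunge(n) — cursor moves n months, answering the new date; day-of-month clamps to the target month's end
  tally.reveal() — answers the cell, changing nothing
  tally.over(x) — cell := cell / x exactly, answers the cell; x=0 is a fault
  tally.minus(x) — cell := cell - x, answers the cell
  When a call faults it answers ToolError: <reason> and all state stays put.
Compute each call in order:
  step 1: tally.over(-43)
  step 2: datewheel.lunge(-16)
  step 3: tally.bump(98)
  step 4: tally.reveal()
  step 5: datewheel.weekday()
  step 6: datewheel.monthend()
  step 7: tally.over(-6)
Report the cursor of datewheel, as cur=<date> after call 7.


Do: tally.over[x=-43]
See: 0
Do: datewheel.lunge[n=-16]
See: 2028-12-29
Do: tally.bump[x=98]
See: 98
Do: tally.reveal[]
See: 98
Do: datewheel.weekday[]
See: Friday
Do: datewheel.monthend[]
See: 2028-12-31
Do: tally.over[x=-6]
See: -49/3

Answer: cur=2028-12-31


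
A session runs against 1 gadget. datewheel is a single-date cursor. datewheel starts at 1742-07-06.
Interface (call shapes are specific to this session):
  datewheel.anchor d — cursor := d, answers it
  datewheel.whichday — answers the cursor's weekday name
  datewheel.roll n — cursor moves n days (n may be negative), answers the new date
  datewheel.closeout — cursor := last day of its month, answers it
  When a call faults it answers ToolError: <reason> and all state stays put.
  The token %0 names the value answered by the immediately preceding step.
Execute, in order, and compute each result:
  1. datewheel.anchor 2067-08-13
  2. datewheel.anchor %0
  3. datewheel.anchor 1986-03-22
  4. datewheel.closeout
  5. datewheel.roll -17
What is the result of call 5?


→ datewheel.anchor(d='2067-08-13')
← 2067-08-13
→ datewheel.anchor(d='%0')
← 2067-08-13
→ datewheel.anchor(d='1986-03-22')
← 1986-03-22
→ datewheel.closeout()
← 1986-03-31
→ datewheel.roll(n='-17')
← 1986-03-14

Answer: 1986-03-14


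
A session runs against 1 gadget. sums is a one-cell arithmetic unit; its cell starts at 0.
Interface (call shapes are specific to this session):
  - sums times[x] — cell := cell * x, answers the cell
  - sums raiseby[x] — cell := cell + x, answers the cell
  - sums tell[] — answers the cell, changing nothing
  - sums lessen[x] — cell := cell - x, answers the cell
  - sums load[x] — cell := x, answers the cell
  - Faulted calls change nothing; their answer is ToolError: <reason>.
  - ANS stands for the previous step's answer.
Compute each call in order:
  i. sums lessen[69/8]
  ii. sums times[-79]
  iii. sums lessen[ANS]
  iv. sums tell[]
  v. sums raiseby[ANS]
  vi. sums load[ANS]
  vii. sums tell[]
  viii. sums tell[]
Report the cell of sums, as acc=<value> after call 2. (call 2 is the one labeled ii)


Answer: acc=5451/8

Derivation:
Then sums lessen using x→69/8, → -69/8.
Now I run sums times using x→-79: 5451/8.
Next I call sums lessen using x→ANS, → 0.
I try sums tell, giving 0.
I use sums raiseby using x→ANS, yielding 0.
I use sums load using x→ANS, and get 0.
Then sums tell, and observe 0.
I invoke sums tell(), which returns 0.


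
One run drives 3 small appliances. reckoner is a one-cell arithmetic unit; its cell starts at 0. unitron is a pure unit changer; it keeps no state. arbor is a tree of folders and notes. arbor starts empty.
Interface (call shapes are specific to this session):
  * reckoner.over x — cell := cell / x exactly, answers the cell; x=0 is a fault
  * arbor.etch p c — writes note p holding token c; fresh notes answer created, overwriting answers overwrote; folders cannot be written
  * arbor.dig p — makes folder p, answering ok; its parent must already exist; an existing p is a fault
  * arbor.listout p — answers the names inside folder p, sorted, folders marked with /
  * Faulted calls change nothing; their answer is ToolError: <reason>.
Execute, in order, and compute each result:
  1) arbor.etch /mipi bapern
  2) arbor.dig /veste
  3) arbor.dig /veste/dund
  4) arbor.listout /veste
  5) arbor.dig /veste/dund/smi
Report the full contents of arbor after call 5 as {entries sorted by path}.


// arbor.etch(p→/mipi, c→bapern) ~> created
// arbor.dig(p→/veste) ~> ok
// arbor.dig(p→/veste/dund) ~> ok
// arbor.listout(p→/veste) ~> [dund/]
// arbor.dig(p→/veste/dund/smi) ~> ok

Answer: {mipi=bapern, veste/, veste/dund/, veste/dund/smi/}


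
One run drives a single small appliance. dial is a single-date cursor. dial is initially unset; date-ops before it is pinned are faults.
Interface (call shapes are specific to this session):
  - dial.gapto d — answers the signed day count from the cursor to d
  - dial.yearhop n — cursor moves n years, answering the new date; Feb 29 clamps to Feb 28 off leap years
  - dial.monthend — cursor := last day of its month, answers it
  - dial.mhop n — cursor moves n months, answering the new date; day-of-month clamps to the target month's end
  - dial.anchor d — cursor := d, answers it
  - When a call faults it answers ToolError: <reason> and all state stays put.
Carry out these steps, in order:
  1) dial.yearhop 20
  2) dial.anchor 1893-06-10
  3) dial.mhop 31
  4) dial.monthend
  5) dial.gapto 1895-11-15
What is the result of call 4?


> dial.yearhop n→20
:: ToolError: no date set
> dial.anchor d→1893-06-10
:: 1893-06-10
> dial.mhop n→31
:: 1896-01-10
> dial.monthend
:: 1896-01-31
> dial.gapto d→1895-11-15
:: -77

Answer: 1896-01-31


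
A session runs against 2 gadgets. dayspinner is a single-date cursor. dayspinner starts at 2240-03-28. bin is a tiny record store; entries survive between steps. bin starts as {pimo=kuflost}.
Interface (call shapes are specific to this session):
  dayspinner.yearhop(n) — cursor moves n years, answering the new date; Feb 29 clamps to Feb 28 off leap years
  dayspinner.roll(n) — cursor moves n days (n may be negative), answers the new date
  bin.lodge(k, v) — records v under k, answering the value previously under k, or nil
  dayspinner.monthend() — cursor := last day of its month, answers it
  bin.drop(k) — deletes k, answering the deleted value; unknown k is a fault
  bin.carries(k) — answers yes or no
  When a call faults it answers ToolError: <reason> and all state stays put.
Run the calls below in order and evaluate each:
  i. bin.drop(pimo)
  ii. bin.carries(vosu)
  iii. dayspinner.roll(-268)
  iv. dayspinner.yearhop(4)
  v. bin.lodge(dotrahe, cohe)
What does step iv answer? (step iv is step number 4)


Answer: 2243-07-04

Derivation:
Act: drop[pimo]
Obs: kuflost
Act: carries[vosu]
Obs: no
Act: roll[-268]
Obs: 2239-07-04
Act: yearhop[4]
Obs: 2243-07-04
Act: lodge[dotrahe; cohe]
Obs: nil


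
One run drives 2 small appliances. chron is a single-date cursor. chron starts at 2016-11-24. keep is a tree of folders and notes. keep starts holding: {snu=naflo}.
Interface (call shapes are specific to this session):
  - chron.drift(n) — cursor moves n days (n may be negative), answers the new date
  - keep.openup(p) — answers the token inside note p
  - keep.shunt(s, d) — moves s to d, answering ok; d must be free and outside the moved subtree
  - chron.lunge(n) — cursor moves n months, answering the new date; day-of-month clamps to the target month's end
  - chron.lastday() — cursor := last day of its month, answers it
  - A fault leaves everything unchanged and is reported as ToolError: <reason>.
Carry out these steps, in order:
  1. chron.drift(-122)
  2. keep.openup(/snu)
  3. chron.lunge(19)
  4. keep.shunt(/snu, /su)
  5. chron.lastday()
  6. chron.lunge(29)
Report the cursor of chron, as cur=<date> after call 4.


Answer: cur=2018-02-25

Derivation:
;; 1. chron.drift(n: -122) => 2016-07-25
;; 2. keep.openup(p: /snu) => naflo
;; 3. chron.lunge(n: 19) => 2018-02-25
;; 4. keep.shunt(s: /snu, d: /su) => ok
;; 5. chron.lastday() => 2018-02-28
;; 6. chron.lunge(n: 29) => 2020-07-28
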